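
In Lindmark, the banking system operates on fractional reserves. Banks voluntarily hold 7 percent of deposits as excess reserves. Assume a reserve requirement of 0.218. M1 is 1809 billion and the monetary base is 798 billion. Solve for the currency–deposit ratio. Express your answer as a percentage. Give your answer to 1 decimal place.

Using m = M/MB = 1809/798 ≈ 2.266917. From m = (1 + c)/(c + rr + e), rearranging gives 1 + c = m·(c + rr + e), so c·(1 − m) = m·(rr + e) − 1.
Hence c = [m·(rr + e) − 1]/(1 − m) = [2.266917 × (0.218 + 0.07) − 1] / (1 − 2.266917) ≈ 0.273994.

27.4%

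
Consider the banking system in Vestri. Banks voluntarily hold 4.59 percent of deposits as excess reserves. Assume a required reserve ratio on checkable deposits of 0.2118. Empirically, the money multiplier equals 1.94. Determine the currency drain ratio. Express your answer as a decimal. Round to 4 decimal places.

Using m = 1.94. From m = (1 + c)/(c + rr + e), rearranging gives 1 + c = m·(c + rr + e), so c·(1 − m) = m·(rr + e) − 1.
Hence c = [m·(rr + e) − 1]/(1 − m) = [1.94 × (0.2118 + 0.0459) − 1] / (1 − 1.94) ≈ 0.531981.

0.5320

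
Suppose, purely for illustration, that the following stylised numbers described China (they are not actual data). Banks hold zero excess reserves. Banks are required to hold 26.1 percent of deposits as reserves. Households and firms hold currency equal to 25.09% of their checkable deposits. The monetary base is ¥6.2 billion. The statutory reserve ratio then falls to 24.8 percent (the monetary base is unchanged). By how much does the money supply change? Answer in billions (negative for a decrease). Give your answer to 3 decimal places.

Initially m₁ = (1 + 0.2509) / (0.261 + 0.2509) ≈ 2.44364, so M₁ = 2.44364 × 6.2 ≈ 15.1506 billion.
After the change m₂ = (1 + 0.2509) / (0.248 + 0.2509) ≈ 2.50732, so M₂ = 2.50732 × 6.2 ≈ 15.5454 billion.
ΔM = M₂ − M₁ = 15.5454 − 15.1506 = 0.3948 billion.

¥0.395 billion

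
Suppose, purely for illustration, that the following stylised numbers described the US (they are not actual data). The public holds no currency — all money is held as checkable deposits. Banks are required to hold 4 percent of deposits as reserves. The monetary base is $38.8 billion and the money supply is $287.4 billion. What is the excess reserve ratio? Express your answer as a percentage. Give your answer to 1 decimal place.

9.5%

Using m = M/MB = 287.4/38.8 ≈ 7.407216. Since m = (1 + c)/(c + rr + e), the denominator satisfies c + rr + e = (1 + c)/m = (1 + 0) / 7.407216 ≈ 0.135003.
With c = 0 and rr = 0.04, the excess reserve ratio is 0.135003 − 0 − 0.04 = 0.095003.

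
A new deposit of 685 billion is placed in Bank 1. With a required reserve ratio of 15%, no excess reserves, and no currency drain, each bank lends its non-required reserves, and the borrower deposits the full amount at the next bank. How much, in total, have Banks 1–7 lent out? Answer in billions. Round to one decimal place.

Bank i lends (1 − rr)^i of the original deposit: Bank 1 lends 685·0.8500 = 582.2500, Bank 2 lends 685·0.8500² = 494.9125, and so on.
Summing a geometric series: total = 685·[0.8500·(1 − 0.8500^7) / (1 − 0.8500)] ≈ 2637.2933 billion.

2637.3 billion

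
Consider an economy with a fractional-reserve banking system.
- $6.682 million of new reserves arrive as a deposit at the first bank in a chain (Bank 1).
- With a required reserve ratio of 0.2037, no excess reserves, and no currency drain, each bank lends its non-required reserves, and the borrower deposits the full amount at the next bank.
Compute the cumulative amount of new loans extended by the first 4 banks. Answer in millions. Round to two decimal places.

$15.62 million

Bank i lends (1 − rr)^i of the original deposit: Bank 1 lends 6.682·0.7963 ≈ 5.3209, Bank 2 lends 6.682·0.7963² ≈ 4.2370, and so on.
Summing a geometric series: total = 6.682·[0.7963·(1 − 0.7963^4) / (1 − 0.7963)] ≈ 15.6185 million.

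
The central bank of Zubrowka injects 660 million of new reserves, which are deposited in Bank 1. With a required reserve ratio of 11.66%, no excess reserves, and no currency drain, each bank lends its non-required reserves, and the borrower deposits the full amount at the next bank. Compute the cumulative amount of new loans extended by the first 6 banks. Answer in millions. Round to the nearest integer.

Bank i lends (1 − rr)^i of the original deposit: Bank 1 lends 660·0.8834 = 583.0440, Bank 2 lends 660·0.8834² ≈ 515.0611, and so on.
Summing a geometric series: total = 660·[0.8834·(1 − 0.8834^6) / (1 − 0.8834)] ≈ 2623.8263 million.

2624 million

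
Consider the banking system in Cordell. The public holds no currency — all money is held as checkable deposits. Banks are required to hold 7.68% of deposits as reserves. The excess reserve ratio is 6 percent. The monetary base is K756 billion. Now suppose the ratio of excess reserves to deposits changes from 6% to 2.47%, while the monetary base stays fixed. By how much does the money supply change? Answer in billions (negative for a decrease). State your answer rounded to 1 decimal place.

Initially m₁ = 1 / (0.0768 + 0.06) ≈ 7.30994, so M₁ = 7.30994 × 756 ≈ 5526.3146 billion.
After the change m₂ = 1 / (0.0768 + 0.0247) ≈ 9.85222, so M₂ = 9.85222 × 756 ≈ 7448.2783 billion.
ΔM = M₂ − M₁ = 7448.2783 − 5526.3146 = 1921.9637 billion.

K1922.0 billion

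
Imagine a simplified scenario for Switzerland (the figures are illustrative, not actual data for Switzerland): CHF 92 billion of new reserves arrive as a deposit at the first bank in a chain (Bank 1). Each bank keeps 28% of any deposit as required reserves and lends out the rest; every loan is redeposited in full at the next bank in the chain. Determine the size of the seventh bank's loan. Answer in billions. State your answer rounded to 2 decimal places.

Each bank lends a fraction (1 − rr) = 0.7200 of the deposit it receives, so Bank 7 receives 92·0.7200^6 and lends 92·0.7200^7 ≈ 9.2282 billion.

CHF 9.23 billion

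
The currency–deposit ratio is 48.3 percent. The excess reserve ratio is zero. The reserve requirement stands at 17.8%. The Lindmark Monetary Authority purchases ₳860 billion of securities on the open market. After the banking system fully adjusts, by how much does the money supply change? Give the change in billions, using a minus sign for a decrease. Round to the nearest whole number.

The money multiplier is m = (1 + c) / (rr + c) = (1 + 0.483) / (0.178 + 0.483) ≈ 2.2436.
The purchase adds 860 billion of base, so ΔM = m × ΔMB = 2.2436 × (+860) = 1929.496 billion.

₳1929 billion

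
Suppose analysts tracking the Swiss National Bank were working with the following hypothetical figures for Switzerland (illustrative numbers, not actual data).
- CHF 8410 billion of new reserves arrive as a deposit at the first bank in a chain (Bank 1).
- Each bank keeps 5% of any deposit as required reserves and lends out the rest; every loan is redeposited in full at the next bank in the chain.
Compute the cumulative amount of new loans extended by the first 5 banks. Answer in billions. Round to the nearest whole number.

Bank i lends (1 − rr)^i of the original deposit: Bank 1 lends 8410·0.9500 = 7989.5000, Bank 2 lends 8410·0.9500² = 7590.0250, and so on.
Summing a geometric series: total = 8410·[0.9500·(1 − 0.9500^5) / (1 − 0.9500)] ≈ 36147.5440 billion.

CHF 36148 billion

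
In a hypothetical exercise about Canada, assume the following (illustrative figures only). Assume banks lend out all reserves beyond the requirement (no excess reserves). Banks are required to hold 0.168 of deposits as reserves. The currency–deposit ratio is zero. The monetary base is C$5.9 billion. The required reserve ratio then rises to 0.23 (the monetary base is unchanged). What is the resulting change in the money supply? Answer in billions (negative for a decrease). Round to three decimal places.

-9.467 billion

Initially m₁ = 1 / (0.168) ≈ 5.95238, so M₁ = 5.95238 × 5.9 ≈ 35.119 billion.
After the change m₂ = 1 / (0.23) ≈ 4.34783, so M₂ = 4.34783 × 5.9 ≈ 25.6522 billion.
ΔM = M₂ − M₁ = 25.6522 − 35.119 = -9.4668 billion.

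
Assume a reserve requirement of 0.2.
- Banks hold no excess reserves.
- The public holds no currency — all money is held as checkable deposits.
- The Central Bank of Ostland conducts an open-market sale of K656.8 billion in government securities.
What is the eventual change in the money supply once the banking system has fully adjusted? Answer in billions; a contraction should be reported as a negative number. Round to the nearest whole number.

-3284 billion

The simple money multiplier is m = 1/rr = 1/0.2 = 5.
An open-market sale reduces the monetary base by 656.8 billion, so ΔM = m × ΔMB = 5 × (−656.8) = -3284 billion.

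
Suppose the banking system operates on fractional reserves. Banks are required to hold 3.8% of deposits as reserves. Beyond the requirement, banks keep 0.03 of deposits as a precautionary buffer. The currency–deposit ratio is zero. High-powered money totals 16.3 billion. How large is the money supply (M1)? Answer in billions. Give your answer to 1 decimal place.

239.7 billion

The money multiplier is m = 1 / (rr + e) = 1 / (0.038 + 0.03) ≈ 14.7059.
So M = m × MB = 14.7059 × 16.3 ≈ 239.7062 billion.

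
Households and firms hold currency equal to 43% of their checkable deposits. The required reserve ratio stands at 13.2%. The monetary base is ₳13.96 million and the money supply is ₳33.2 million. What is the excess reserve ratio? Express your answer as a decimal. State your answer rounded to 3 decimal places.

0.039

Using m = M/MB = 33.2/13.96 ≈ 2.378223. Since m = (1 + c)/(c + rr + e), the denominator satisfies c + rr + e = (1 + c)/m = (1 + 0.43) / 2.378223 ≈ 0.601289.
With c = 0.43 and rr = 0.132, the excess reserve ratio is 0.601289 − 0.43 − 0.132 = 0.039289.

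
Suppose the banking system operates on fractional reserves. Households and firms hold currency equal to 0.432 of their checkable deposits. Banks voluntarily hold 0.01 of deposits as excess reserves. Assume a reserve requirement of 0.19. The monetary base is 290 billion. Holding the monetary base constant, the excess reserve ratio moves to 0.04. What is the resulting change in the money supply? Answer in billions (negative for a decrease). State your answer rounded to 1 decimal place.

-29.8 billion

Initially m₁ = (1 + 0.432) / (0.19 + 0.01 + 0.432) ≈ 2.26582, so M₁ = 2.26582 × 290 = 657.0878 billion.
After the change m₂ = (1 + 0.432) / (0.19 + 0.04 + 0.432) ≈ 2.16314, so M₂ = 2.16314 × 290 = 627.3106 billion.
ΔM = M₂ − M₁ = 627.3106 − 657.0878 = -29.7772 billion.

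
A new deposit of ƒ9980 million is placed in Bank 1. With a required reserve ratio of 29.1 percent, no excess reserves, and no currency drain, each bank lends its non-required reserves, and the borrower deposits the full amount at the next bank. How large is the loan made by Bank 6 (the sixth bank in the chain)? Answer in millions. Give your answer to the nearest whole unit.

ƒ1268 million

Each bank lends a fraction (1 − rr) = 0.7090 of the deposit it receives, so Bank 6 receives 9980·0.7090^5 and lends 9980·0.7090^6 ≈ 1267.6751 million.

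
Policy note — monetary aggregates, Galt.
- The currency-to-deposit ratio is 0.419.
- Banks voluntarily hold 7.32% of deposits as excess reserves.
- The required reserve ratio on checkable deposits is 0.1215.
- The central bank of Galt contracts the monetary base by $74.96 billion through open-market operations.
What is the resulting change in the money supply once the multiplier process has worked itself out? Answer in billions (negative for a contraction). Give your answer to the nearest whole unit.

The money multiplier is m = (1 + c) / (rr + e + c) = (1 + 0.419) / (0.1215 + 0.0732 + 0.419) ≈ 2.3122.
The sale removes 74.96 billion of base, so ΔM = m × ΔMB = 2.3122 × (−74.96) ≈ -173.3225 billion.

-173 billion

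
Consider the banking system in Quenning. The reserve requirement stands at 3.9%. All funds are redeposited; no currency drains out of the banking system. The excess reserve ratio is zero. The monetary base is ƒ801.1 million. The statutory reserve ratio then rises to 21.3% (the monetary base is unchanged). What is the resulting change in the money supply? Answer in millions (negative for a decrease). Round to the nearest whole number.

-16780 million

Initially m₁ = 1 / (0.039) ≈ 25.6410, so M₁ = 25.6410 × 801.1 = 20541.0051 million.
After the change m₂ = 1 / (0.213) ≈ 4.6948, so M₂ = 4.6948 × 801.1 ≈ 3761.0043 million.
ΔM = M₂ − M₁ = 3761.0043 − 20541.0051 = -16780.0008 million.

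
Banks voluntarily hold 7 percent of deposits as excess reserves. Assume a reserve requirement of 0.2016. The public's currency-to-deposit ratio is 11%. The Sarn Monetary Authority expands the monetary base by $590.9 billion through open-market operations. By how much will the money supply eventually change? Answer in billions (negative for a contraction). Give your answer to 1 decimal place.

$1718.8 billion

The money multiplier is m = (1 + c) / (rr + e + c) = (1 + 0.11) / (0.2016 + 0.07 + 0.11) ≈ 2.90881.
The purchase adds 590.9 billion of base, so ΔM = m × ΔMB = 2.90881 × (+590.9) ≈ 1718.8158 billion.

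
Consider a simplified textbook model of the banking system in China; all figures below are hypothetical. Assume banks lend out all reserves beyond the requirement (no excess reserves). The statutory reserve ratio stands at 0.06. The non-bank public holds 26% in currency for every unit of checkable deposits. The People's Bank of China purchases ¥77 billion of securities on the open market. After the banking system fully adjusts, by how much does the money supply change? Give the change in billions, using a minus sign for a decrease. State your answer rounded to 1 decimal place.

¥303.2 billion

The money multiplier is m = (1 + c) / (rr + c) = (1 + 0.26) / (0.06 + 0.26) = 3.9375.
The purchase adds 77 billion of base, so ΔM = m × ΔMB = 3.9375 × (+77) = 303.1875 billion.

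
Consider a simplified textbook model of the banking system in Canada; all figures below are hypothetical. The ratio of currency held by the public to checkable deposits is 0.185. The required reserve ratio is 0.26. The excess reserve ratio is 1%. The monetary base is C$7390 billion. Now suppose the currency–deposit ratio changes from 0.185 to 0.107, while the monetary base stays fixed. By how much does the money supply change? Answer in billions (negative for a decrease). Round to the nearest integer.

Initially m₁ = (1 + 0.185) / (0.26 + 0.01 + 0.185) ≈ 2.60440, so M₁ = 2.60440 × 7390 = 19246.516 billion.
After the change m₂ = (1 + 0.107) / (0.26 + 0.01 + 0.107) ≈ 2.93634, so M₂ = 2.93634 × 7390 = 21699.5526 billion.
ΔM = M₂ − M₁ = 21699.5526 − 19246.516 = 2453.0366 billion.

C$2453 billion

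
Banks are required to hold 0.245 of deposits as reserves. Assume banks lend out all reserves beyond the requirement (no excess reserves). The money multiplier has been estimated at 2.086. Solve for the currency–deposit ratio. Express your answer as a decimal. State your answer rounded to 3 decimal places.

0.450

Using m = 2.086. From m = (1 + c)/(c + rr + e), rearranging gives 1 + c = m·(c + rr + e), so c·(1 − m) = m·(rr + e) − 1.
Hence c = [m·(rr + e) − 1]/(1 − m) = [2.086 × (0.245 + 0) − 1] / (1 − 2.086) ≈ 0.450212.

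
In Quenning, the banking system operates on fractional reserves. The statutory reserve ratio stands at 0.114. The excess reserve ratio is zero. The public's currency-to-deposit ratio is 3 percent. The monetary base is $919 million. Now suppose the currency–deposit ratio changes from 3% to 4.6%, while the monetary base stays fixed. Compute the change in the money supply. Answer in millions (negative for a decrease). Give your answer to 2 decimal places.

Initially m₁ = (1 + 0.03) / (0.114 + 0.03) ≈ 7.152778, so M₁ = 7.152778 × 919 ≈ 6573.403 million.
After the change m₂ = (1 + 0.046) / (0.114 + 0.046) = 6.537500, so M₂ = 6.537500 × 919 = 6007.9625 million.
ΔM = M₂ − M₁ = 6007.9625 − 6573.403 = -565.4405 million.

-565.44 million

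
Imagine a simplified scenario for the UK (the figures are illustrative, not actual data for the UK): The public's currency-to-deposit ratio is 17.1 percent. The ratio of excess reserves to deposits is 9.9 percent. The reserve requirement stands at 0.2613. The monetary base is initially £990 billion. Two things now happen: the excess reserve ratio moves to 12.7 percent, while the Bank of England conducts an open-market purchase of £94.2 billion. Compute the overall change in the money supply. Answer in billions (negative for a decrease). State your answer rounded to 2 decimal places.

£87.99 billion

Before: m₁ = (1 + 0.171) / (0.2613 + 0.099 + 0.171) ≈ 2.2040279, MB₁ = 990, so M₁ = 2.2040279 × 990 ≈ 2181.9876 billion.
After: m₂ = (1 + 0.171) / (0.2613 + 0.127 + 0.171) ≈ 2.0936885, MB₂ = 990 + 94.2 = 1084.2, so M₂ = 2.0936885 × 1084.2 ≈ 2269.9771 billion.
ΔM = M₂ − M₁ = 2269.9771 − 2181.9876 = 87.9895 billion.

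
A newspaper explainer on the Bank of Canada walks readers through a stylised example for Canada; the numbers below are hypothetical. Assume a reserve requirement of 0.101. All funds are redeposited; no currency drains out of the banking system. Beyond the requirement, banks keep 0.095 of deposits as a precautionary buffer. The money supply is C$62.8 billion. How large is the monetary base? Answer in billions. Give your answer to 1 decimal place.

C$12.3 billion

The money multiplier is m = 1 / (rr + e) = 1 / (0.101 + 0.095) ≈ 5.1020.
MB = M / m = 62.8 / 5.1020 ≈ 12.3089 billion.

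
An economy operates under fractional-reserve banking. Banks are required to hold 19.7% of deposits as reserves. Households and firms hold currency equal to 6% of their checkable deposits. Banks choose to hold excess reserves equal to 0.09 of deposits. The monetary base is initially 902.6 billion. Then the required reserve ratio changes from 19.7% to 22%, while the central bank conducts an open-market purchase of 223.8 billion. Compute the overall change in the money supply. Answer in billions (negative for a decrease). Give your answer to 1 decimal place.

469.8 billion

Before: m₁ = (1 + 0.06) / (0.197 + 0.09 + 0.06) ≈ 3.054755, MB₁ = 902.6, so M₁ = 3.054755 × 902.6 ≈ 2757.2219 billion.
After: m₂ = (1 + 0.06) / (0.22 + 0.09 + 0.06) ≈ 2.864865, MB₂ = 902.6 + 223.8 = 1126.4, so M₂ = 2.864865 × 1126.4 ≈ 3226.9839 billion.
ΔM = M₂ − M₁ = 3226.9839 − 2757.2219 = 469.762 billion.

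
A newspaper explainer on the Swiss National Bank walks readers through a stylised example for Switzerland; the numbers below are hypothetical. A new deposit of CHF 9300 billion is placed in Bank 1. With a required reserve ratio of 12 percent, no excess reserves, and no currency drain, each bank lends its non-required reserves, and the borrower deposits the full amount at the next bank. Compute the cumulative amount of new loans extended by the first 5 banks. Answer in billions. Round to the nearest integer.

Bank i lends (1 − rr)^i of the original deposit: Bank 1 lends 9300·0.8800 = 8184.0000, Bank 2 lends 9300·0.8800² = 7201.9200, and so on.
Summing a geometric series: total = 9300·[0.8800·(1 − 0.8800^5) / (1 − 0.8800)] ≈ 32208.6833 billion.

CHF 32209 billion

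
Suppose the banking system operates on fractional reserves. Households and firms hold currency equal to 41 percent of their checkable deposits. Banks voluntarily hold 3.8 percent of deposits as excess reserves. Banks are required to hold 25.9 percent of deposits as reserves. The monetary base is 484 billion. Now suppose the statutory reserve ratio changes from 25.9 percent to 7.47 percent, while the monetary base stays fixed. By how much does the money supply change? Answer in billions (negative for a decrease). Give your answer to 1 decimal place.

340.3 billion

Initially m₁ = (1 + 0.41) / (0.259 + 0.038 + 0.41) ≈ 1.99434, so M₁ = 1.99434 × 484 ≈ 965.2606 billion.
After the change m₂ = (1 + 0.41) / (0.0747 + 0.038 + 0.41) ≈ 2.69753, so M₂ = 2.69753 × 484 ≈ 1305.6045 billion.
ΔM = M₂ − M₁ = 1305.6045 − 965.2606 = 340.3439 billion.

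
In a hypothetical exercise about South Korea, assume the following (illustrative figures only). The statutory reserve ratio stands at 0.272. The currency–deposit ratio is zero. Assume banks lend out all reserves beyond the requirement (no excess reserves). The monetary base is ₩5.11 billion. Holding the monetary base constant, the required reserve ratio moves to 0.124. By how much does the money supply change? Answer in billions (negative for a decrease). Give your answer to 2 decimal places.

₩22.42 billion

Initially m₁ = 1 / (0.272) ≈ 3.6765, so M₁ = 3.6765 × 5.11 ≈ 18.7869 billion.
After the change m₂ = 1 / (0.124) ≈ 8.0645, so M₂ = 8.0645 × 5.11 ≈ 41.2096 billion.
ΔM = M₂ − M₁ = 41.2096 − 18.7869 = 22.4227 billion.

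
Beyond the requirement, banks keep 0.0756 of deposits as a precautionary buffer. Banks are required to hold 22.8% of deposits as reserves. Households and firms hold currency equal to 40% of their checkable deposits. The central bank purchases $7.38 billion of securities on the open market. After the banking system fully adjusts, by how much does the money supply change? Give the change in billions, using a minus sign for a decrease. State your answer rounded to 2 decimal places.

$14.68 billion

The money multiplier is m = (1 + c) / (rr + e + c) = (1 + 0.4) / (0.228 + 0.0756 + 0.4) ≈ 1.9898.
The purchase adds 7.38 billion of base, so ΔM = m × ΔMB = 1.9898 × (+7.38) ≈ 14.6847 billion.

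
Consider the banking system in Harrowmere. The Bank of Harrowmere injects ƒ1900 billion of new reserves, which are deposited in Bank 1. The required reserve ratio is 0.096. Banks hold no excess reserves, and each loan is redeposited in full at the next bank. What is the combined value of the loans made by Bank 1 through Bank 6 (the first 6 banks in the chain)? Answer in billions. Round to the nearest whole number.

Bank i lends (1 − rr)^i of the original deposit: Bank 1 lends 1900·0.9040 = 1717.6000, Bank 2 lends 1900·0.9040² = 1552.7104, and so on.
Summing a geometric series: total = 1900·[0.9040·(1 − 0.9040^6) / (1 − 0.9040)] ≈ 8126.9110 billion.

ƒ8127 billion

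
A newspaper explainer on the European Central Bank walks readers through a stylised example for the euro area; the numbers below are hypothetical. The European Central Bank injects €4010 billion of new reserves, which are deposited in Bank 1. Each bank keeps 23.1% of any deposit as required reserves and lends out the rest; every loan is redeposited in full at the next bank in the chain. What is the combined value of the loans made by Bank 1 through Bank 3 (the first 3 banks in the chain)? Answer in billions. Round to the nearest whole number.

€7279 billion

Bank i lends (1 − rr)^i of the original deposit: Bank 1 lends 4010·0.7690 = 3083.6900, Bank 2 lends 4010·0.7690² ≈ 2371.3576, and so on.
Summing a geometric series: total = 4010·[0.7690·(1 − 0.7690^3) / (1 − 0.7690)] ≈ 7278.6216 billion.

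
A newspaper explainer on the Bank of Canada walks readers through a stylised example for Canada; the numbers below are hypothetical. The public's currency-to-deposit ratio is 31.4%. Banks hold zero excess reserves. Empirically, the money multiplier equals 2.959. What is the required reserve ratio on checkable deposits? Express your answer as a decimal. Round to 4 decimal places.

Using m = 2.959. Since m = (1 + c)/(c + rr + e), the denominator satisfies c + rr + e = (1 + c)/m = (1 + 0.314) / 2.959 ≈ 0.444069.
With c = 0.314 and e = 0, the required reserve ratio on checkable deposits is 0.444069 − 0.314 − 0 = 0.130069.

0.1301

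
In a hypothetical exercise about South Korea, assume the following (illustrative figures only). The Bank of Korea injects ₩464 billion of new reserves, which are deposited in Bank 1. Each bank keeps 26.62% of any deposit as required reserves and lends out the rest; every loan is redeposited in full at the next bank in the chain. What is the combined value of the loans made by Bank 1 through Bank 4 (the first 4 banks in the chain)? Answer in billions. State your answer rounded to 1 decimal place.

Bank i lends (1 − rr)^i of the original deposit: Bank 1 lends 464·0.7338 = 340.4832, Bank 2 lends 464·0.7338² ≈ 249.8466, and so on.
Summing a geometric series: total = 464·[0.7338·(1 − 0.7338^4) / (1 − 0.7338)] ≈ 908.2002 billion.

₩908.2 billion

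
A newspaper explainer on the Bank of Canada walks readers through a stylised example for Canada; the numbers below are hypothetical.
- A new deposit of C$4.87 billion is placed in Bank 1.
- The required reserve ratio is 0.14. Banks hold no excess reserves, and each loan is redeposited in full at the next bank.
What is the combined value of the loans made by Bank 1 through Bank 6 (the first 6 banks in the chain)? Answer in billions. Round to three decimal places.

Bank i lends (1 − rr)^i of the original deposit: Bank 1 lends 4.87·0.8600 = 4.1882, Bank 2 lends 4.87·0.8600² ≈ 3.6019, and so on.
Summing a geometric series: total = 4.87·[0.8600·(1 − 0.8600^6) / (1 − 0.8600)] ≈ 17.8128 billion.

C$17.813 billion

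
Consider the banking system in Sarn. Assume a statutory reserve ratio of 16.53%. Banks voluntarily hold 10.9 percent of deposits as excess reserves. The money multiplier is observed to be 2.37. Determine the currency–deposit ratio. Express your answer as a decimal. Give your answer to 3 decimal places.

Using m = 2.37. From m = (1 + c)/(c + rr + e), rearranging gives 1 + c = m·(c + rr + e), so c·(1 − m) = m·(rr + e) − 1.
Hence c = [m·(rr + e) − 1]/(1 − m) = [2.37 × (0.1653 + 0.109) − 1] / (1 − 2.37) ≈ 0.255408.

0.255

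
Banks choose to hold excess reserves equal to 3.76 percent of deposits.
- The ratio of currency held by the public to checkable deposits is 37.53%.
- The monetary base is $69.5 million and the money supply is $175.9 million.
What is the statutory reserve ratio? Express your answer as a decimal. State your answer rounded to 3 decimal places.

0.130

Using m = M/MB = 175.9/69.5 ≈ 2.530935. Since m = (1 + c)/(c + rr + e), the denominator satisfies c + rr + e = (1 + c)/m = (1 + 0.3753) / 2.530935 ≈ 0.543396.
With c = 0.3753 and e = 0.0376, the statutory reserve ratio is 0.543396 − 0.3753 − 0.0376 = 0.130496.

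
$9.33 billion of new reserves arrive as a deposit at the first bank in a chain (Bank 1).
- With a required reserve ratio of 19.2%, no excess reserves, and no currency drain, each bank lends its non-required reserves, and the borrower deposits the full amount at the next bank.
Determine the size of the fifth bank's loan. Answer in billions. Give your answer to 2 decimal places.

Each bank lends a fraction (1 − rr) = 0.8080 of the deposit it receives, so Bank 5 receives 9.33·0.8080^4 and lends 9.33·0.8080^5 ≈ 3.2132 billion.

$3.21 billion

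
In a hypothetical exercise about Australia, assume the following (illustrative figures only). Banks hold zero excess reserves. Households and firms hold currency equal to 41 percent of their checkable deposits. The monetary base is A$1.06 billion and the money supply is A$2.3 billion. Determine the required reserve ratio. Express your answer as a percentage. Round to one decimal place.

Using m = M/MB = 2.3/1.06 ≈ 2.169811. Since m = (1 + c)/(c + rr + e), the denominator satisfies c + rr + e = (1 + c)/m = (1 + 0.41) / 2.169811 ≈ 0.649826.
With c = 0.41 and e = 0, the required reserve ratio is 0.649826 − 0.41 − 0 = 0.239826.

24.0%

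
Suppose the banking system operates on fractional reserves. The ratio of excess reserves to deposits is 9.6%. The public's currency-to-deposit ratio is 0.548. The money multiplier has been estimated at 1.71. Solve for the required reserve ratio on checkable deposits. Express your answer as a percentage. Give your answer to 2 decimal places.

26.13%

Using m = 1.71. Since m = (1 + c)/(c + rr + e), the denominator satisfies c + rr + e = (1 + c)/m = (1 + 0.548) / 1.71 ≈ 0.905263.
With c = 0.548 and e = 0.096, the required reserve ratio on checkable deposits is 0.905263 − 0.548 − 0.096 = 0.261263.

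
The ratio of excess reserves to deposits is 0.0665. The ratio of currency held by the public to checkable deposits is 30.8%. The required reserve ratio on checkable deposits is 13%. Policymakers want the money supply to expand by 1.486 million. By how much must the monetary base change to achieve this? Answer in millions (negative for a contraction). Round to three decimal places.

0.573 million

The money multiplier is m = (1 + c) / (rr + e + c) = (1 + 0.308) / (0.13 + 0.0665 + 0.308) ≈ 2.59267.
ΔMB = ΔM / m = (+1.486) / 2.59267 ≈ 0.5732 million.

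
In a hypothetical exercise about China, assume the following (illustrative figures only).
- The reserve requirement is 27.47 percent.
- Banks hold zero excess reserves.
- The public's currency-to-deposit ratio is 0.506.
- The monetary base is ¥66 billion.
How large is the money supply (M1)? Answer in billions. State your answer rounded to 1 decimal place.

The money multiplier is m = (1 + c) / (rr + c) = (1 + 0.506) / (0.2747 + 0.506) ≈ 1.9290.
So M = m × MB = 1.9290 × 66 = 127.314 billion.

¥127.3 billion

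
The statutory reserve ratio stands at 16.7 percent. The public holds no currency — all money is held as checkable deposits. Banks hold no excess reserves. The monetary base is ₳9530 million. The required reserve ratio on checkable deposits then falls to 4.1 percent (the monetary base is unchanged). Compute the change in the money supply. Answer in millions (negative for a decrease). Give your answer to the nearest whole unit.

Initially m₁ = 1 / (0.167) ≈ 5.98802, so M₁ = 5.98802 × 9530 = 57065.8306 million.
After the change m₂ = 1 / (0.041) ≈ 24.39024, so M₂ = 24.39024 × 9530 = 232438.9872 million.
ΔM = M₂ − M₁ = 232438.9872 − 57065.8306 = 175373.1566 million.

₳175373 million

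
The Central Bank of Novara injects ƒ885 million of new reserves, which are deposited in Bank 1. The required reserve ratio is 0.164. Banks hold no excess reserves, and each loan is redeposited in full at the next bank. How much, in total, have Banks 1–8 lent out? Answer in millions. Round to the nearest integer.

Bank i lends (1 − rr)^i of the original deposit: Bank 1 lends 885·0.8360 = 739.8600, Bank 2 lends 885·0.8360² ≈ 618.5230, and so on.
Summing a geometric series: total = 885·[0.8360·(1 − 0.8360^8) / (1 − 0.8360)] ≈ 3434.9855 million.

ƒ3435 million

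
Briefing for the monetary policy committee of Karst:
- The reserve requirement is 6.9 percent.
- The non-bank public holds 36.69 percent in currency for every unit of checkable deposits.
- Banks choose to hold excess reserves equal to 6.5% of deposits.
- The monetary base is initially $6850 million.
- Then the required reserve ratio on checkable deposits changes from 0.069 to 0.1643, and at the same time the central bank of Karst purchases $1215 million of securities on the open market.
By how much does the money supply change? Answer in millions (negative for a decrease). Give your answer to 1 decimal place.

-202.4 million

Before: m₁ = (1 + 0.3669) / (0.069 + 0.065 + 0.3669) ≈ 2.728888, MB₁ = 6850, so M₁ = 2.728888 × 6850 = 18692.8828 million.
After: m₂ = (1 + 0.3669) / (0.1643 + 0.065 + 0.3669) ≈ 2.292687, MB₂ = 6850 + 1215 = 8065, so M₂ = 2.292687 × 8065 ≈ 18490.5207 million.
ΔM = M₂ − M₁ = 18490.5207 − 18692.8828 = -202.3621 million.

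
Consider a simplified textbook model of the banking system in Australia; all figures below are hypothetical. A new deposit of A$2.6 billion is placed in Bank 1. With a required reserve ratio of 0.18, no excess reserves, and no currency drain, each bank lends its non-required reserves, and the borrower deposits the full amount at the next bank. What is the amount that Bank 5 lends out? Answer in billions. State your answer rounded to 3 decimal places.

Each bank lends a fraction (1 − rr) = 0.8200 of the deposit it receives, so Bank 5 receives 2.6·0.8200^4 and lends 2.6·0.8200^5 ≈ 0.9639 billion.

A$0.964 billion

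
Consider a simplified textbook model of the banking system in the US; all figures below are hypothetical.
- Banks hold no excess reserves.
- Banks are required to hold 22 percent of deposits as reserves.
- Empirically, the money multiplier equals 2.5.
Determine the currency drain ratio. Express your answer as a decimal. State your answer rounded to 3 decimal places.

0.300

Using m = 2.5. From m = (1 + c)/(c + rr + e), rearranging gives 1 + c = m·(c + rr + e), so c·(1 − m) = m·(rr + e) − 1.
Hence c = [m·(rr + e) − 1]/(1 − m) = [2.5 × (0.22 + 0) − 1] / (1 − 2.5) = 0.300000.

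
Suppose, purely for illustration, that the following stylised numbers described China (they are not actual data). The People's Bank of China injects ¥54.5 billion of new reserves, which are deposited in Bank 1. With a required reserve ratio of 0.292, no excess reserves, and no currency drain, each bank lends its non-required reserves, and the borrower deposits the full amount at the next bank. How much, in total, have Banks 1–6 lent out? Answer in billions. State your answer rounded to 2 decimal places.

Bank i lends (1 − rr)^i of the original deposit: Bank 1 lends 54.5·0.7080 = 38.5860, Bank 2 lends 54.5·0.7080² ≈ 27.3189, and so on.
Summing a geometric series: total = 54.5·[0.7080·(1 − 0.7080^6) / (1 − 0.7080)] ≈ 115.5003 billion.

¥115.50 billion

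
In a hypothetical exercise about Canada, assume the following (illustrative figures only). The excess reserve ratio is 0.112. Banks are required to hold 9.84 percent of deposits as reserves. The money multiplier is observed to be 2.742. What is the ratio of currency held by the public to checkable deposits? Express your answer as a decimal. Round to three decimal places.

0.243

Using m = 2.742. From m = (1 + c)/(c + rr + e), rearranging gives 1 + c = m·(c + rr + e), so c·(1 − m) = m·(rr + e) − 1.
Hence c = [m·(rr + e) − 1]/(1 − m) = [2.742 × (0.0984 + 0.112) − 1] / (1 − 2.742) ≈ 0.242872.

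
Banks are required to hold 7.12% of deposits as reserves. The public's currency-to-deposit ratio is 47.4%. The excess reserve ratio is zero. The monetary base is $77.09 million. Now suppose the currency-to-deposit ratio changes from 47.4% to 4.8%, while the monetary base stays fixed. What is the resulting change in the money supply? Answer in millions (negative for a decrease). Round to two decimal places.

$469.35 million

Initially m₁ = (1 + 0.474) / (0.0712 + 0.474) ≈ 2.70360, so M₁ = 2.70360 × 77.09 ≈ 208.4205 million.
After the change m₂ = (1 + 0.048) / (0.0712 + 0.048) ≈ 8.79195, so M₂ = 8.79195 × 77.09 ≈ 677.7714 million.
ΔM = M₂ − M₁ = 677.7714 − 208.4205 = 469.3509 million.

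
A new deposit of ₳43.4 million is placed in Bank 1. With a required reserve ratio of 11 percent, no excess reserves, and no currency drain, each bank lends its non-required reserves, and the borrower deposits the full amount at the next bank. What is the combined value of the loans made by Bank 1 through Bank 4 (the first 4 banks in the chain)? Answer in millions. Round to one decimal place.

Bank i lends (1 − rr)^i of the original deposit: Bank 1 lends 43.4·0.8900 = 38.6260, Bank 2 lends 43.4·0.8900² ≈ 34.3771, and so on.
Summing a geometric series: total = 43.4·[0.8900·(1 − 0.8900^4) / (1 − 0.8900)] ≈ 130.8289 million.

₳130.8 million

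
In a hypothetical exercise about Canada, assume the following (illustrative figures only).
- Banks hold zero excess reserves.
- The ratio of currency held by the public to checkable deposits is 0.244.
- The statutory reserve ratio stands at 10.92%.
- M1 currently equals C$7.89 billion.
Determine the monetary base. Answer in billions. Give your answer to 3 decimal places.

The money multiplier is m = (1 + c) / (rr + c) = (1 + 0.244) / (0.1092 + 0.244) ≈ 3.52208.
MB = M / m = 7.89 / 3.52208 ≈ 2.2402 billion.

C$2.240 billion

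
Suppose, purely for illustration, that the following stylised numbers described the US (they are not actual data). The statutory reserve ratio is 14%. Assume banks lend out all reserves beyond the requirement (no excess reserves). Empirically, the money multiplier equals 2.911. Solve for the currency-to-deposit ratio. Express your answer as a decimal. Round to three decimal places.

Using m = 2.911. From m = (1 + c)/(c + rr + e), rearranging gives 1 + c = m·(c + rr + e), so c·(1 − m) = m·(rr + e) − 1.
Hence c = [m·(rr + e) − 1]/(1 − m) = [2.911 × (0.14 + 0) − 1] / (1 − 2.911) ≈ 0.310026.

0.310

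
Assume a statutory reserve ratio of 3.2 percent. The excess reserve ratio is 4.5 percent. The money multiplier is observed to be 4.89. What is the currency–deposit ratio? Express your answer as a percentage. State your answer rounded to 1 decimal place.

16.0%

Using m = 4.89. From m = (1 + c)/(c + rr + e), rearranging gives 1 + c = m·(c + rr + e), so c·(1 − m) = m·(rr + e) − 1.
Hence c = [m·(rr + e) − 1]/(1 − m) = [4.89 × (0.032 + 0.045) − 1] / (1 − 4.89) ≈ 0.160275.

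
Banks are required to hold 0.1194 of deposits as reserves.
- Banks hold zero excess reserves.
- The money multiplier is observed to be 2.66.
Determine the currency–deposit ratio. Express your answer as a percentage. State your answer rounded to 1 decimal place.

Using m = 2.66. From m = (1 + c)/(c + rr + e), rearranging gives 1 + c = m·(c + rr + e), so c·(1 − m) = m·(rr + e) − 1.
Hence c = [m·(rr + e) − 1]/(1 − m) = [2.66 × (0.1194 + 0) − 1] / (1 − 2.66) ≈ 0.411082.

41.1%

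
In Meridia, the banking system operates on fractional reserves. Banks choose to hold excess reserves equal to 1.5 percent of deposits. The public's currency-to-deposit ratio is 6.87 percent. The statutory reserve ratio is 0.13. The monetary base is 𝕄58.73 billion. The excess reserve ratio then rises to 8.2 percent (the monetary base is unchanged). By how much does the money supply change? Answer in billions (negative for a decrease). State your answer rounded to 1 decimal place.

Initially m₁ = (1 + 0.0687) / (0.13 + 0.015 + 0.0687) ≈ 5.0009, so M₁ = 5.0009 × 58.73 ≈ 293.7029 billion.
After the change m₂ = (1 + 0.0687) / (0.13 + 0.082 + 0.0687) ≈ 3.8073, so M₂ = 3.8073 × 58.73 ≈ 223.6027 billion.
ΔM = M₂ − M₁ = 223.6027 − 293.7029 = -70.1002 billion.

-70.1 billion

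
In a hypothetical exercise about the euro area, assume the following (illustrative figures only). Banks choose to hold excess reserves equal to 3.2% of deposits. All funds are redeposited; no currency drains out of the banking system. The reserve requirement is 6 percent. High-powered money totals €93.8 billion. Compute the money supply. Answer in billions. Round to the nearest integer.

The money multiplier is m = 1 / (rr + e) = 1 / (0.06 + 0.032) ≈ 10.8696.
So M = m × MB = 10.8696 × 93.8 ≈ 1019.5685 billion.

€1020 billion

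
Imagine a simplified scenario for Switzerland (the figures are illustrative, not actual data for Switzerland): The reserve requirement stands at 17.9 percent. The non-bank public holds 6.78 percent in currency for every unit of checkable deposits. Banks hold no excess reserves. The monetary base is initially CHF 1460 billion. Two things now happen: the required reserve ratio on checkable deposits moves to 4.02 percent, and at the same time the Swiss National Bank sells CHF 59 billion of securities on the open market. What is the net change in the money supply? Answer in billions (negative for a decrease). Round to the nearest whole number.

CHF 7535 billion

Before: m₁ = (1 + 0.0678) / (0.179 + 0.0678) ≈ 4.32658, MB₁ = 1460, so M₁ = 4.32658 × 1460 = 6316.8068 billion.
After: m₂ = (1 + 0.0678) / (0.0402 + 0.0678) ≈ 9.88704, MB₂ = 1460 − 59 = 1401, so M₂ = 9.88704 × 1401 ≈ 13851.743 billion.
ΔM = M₂ − M₁ = 13851.743 − 6316.8068 = 7534.9362 billion.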